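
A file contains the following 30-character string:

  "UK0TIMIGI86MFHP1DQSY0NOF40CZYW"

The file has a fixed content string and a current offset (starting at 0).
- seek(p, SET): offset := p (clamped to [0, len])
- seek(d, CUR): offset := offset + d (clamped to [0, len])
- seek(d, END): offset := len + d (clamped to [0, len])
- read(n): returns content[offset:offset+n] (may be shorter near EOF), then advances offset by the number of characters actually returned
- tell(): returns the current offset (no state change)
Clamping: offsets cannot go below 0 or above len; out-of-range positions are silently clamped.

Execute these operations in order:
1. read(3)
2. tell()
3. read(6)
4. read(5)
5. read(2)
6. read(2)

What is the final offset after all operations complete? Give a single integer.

Answer: 18

Derivation:
After 1 (read(3)): returned 'UK0', offset=3
After 2 (tell()): offset=3
After 3 (read(6)): returned 'TIMIGI', offset=9
After 4 (read(5)): returned '86MFH', offset=14
After 5 (read(2)): returned 'P1', offset=16
After 6 (read(2)): returned 'DQ', offset=18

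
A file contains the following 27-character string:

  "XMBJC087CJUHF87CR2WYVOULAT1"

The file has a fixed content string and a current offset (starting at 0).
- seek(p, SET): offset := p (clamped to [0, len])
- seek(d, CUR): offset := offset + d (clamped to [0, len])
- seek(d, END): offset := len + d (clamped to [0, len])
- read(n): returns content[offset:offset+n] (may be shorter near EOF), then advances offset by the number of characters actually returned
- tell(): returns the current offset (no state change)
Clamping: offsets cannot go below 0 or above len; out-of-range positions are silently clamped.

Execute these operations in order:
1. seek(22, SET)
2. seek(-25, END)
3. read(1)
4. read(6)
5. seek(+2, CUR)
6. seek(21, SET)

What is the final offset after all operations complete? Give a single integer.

After 1 (seek(22, SET)): offset=22
After 2 (seek(-25, END)): offset=2
After 3 (read(1)): returned 'B', offset=3
After 4 (read(6)): returned 'JC087C', offset=9
After 5 (seek(+2, CUR)): offset=11
After 6 (seek(21, SET)): offset=21

Answer: 21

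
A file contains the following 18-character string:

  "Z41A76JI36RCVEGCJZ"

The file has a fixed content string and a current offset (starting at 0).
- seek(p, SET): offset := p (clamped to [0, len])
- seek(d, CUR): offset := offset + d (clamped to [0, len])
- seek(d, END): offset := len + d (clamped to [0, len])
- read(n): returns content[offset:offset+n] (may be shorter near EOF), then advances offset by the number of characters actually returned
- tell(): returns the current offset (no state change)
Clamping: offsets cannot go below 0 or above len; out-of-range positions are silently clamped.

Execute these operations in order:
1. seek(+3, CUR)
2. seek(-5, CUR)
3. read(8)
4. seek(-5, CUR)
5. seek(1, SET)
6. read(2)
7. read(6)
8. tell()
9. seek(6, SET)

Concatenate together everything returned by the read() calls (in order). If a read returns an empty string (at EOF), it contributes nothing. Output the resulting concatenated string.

Answer: Z41A76JI41A76JI3

Derivation:
After 1 (seek(+3, CUR)): offset=3
After 2 (seek(-5, CUR)): offset=0
After 3 (read(8)): returned 'Z41A76JI', offset=8
After 4 (seek(-5, CUR)): offset=3
After 5 (seek(1, SET)): offset=1
After 6 (read(2)): returned '41', offset=3
After 7 (read(6)): returned 'A76JI3', offset=9
After 8 (tell()): offset=9
After 9 (seek(6, SET)): offset=6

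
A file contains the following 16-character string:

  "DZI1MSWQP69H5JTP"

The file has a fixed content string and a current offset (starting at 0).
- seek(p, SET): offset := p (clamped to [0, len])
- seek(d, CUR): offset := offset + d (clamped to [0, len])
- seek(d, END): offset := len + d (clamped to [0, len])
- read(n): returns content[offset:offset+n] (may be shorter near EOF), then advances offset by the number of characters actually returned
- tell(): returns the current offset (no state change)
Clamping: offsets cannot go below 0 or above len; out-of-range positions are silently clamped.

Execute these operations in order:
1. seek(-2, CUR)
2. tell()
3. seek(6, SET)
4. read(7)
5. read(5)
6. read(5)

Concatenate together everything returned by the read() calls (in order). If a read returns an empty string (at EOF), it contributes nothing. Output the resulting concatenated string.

Answer: WQP69H5JTP

Derivation:
After 1 (seek(-2, CUR)): offset=0
After 2 (tell()): offset=0
After 3 (seek(6, SET)): offset=6
After 4 (read(7)): returned 'WQP69H5', offset=13
After 5 (read(5)): returned 'JTP', offset=16
After 6 (read(5)): returned '', offset=16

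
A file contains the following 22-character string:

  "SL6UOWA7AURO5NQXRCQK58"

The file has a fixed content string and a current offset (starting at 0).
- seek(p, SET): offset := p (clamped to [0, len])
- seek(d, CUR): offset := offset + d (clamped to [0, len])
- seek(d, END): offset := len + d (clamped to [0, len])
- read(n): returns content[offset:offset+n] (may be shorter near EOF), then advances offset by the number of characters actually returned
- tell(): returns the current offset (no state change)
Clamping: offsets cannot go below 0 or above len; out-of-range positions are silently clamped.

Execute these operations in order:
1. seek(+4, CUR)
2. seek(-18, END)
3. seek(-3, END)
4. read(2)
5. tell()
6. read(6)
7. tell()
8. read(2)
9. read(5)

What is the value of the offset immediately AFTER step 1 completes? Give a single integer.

After 1 (seek(+4, CUR)): offset=4

Answer: 4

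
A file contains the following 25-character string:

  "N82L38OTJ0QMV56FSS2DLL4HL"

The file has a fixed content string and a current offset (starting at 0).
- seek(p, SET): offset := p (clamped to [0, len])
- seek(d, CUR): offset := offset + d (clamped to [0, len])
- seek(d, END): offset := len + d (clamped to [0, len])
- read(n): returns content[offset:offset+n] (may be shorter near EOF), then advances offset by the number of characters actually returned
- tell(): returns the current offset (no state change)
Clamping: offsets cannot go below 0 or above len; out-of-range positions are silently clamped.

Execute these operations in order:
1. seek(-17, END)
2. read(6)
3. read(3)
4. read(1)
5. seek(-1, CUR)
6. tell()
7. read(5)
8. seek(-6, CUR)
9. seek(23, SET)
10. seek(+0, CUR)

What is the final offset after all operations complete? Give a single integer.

Answer: 23

Derivation:
After 1 (seek(-17, END)): offset=8
After 2 (read(6)): returned 'J0QMV5', offset=14
After 3 (read(3)): returned '6FS', offset=17
After 4 (read(1)): returned 'S', offset=18
After 5 (seek(-1, CUR)): offset=17
After 6 (tell()): offset=17
After 7 (read(5)): returned 'S2DLL', offset=22
After 8 (seek(-6, CUR)): offset=16
After 9 (seek(23, SET)): offset=23
After 10 (seek(+0, CUR)): offset=23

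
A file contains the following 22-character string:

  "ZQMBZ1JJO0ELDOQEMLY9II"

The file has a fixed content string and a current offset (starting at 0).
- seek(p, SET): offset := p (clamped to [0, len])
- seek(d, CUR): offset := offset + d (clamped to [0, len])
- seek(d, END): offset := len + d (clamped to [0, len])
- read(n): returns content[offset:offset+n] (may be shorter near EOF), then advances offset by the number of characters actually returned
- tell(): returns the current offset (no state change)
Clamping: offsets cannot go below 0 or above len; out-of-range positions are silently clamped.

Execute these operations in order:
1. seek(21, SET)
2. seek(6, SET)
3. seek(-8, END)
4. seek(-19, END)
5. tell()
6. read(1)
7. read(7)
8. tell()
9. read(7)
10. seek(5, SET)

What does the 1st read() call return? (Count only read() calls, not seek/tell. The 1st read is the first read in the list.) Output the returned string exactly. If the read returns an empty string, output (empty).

Answer: B

Derivation:
After 1 (seek(21, SET)): offset=21
After 2 (seek(6, SET)): offset=6
After 3 (seek(-8, END)): offset=14
After 4 (seek(-19, END)): offset=3
After 5 (tell()): offset=3
After 6 (read(1)): returned 'B', offset=4
After 7 (read(7)): returned 'Z1JJO0E', offset=11
After 8 (tell()): offset=11
After 9 (read(7)): returned 'LDOQEML', offset=18
After 10 (seek(5, SET)): offset=5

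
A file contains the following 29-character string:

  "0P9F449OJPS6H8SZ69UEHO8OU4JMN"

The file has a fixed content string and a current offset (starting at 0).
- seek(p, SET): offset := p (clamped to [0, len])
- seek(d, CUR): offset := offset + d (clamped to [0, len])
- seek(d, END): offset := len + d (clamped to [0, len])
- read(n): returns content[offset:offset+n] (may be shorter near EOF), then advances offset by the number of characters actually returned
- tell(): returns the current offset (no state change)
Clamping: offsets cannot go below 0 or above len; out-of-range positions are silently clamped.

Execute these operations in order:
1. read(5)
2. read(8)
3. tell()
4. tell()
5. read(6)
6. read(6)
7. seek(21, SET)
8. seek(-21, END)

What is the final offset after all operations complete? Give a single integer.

Answer: 8

Derivation:
After 1 (read(5)): returned '0P9F4', offset=5
After 2 (read(8)): returned '49OJPS6H', offset=13
After 3 (tell()): offset=13
After 4 (tell()): offset=13
After 5 (read(6)): returned '8SZ69U', offset=19
After 6 (read(6)): returned 'EHO8OU', offset=25
After 7 (seek(21, SET)): offset=21
After 8 (seek(-21, END)): offset=8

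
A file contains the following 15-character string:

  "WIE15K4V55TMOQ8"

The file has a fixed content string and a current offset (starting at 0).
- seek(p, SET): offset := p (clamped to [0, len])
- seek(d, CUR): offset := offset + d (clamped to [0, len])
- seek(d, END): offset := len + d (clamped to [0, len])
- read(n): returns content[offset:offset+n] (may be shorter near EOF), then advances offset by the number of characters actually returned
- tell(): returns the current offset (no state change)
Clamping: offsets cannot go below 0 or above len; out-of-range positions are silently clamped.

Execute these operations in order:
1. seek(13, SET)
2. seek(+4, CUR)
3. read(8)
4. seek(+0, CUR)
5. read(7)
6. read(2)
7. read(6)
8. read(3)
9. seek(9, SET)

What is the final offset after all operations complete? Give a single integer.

After 1 (seek(13, SET)): offset=13
After 2 (seek(+4, CUR)): offset=15
After 3 (read(8)): returned '', offset=15
After 4 (seek(+0, CUR)): offset=15
After 5 (read(7)): returned '', offset=15
After 6 (read(2)): returned '', offset=15
After 7 (read(6)): returned '', offset=15
After 8 (read(3)): returned '', offset=15
After 9 (seek(9, SET)): offset=9

Answer: 9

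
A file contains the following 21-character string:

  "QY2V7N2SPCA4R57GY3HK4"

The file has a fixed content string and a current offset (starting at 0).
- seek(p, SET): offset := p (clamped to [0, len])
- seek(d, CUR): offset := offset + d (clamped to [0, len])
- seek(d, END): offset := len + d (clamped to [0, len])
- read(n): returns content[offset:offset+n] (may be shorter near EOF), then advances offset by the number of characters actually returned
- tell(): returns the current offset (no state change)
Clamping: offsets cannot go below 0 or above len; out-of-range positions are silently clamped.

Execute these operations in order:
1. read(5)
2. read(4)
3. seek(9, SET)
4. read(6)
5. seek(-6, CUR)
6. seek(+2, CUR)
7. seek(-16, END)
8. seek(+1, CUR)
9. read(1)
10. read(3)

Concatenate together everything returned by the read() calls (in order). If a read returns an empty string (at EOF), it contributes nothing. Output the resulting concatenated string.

After 1 (read(5)): returned 'QY2V7', offset=5
After 2 (read(4)): returned 'N2SP', offset=9
After 3 (seek(9, SET)): offset=9
After 4 (read(6)): returned 'CA4R57', offset=15
After 5 (seek(-6, CUR)): offset=9
After 6 (seek(+2, CUR)): offset=11
After 7 (seek(-16, END)): offset=5
After 8 (seek(+1, CUR)): offset=6
After 9 (read(1)): returned '2', offset=7
After 10 (read(3)): returned 'SPC', offset=10

Answer: QY2V7N2SPCA4R572SPC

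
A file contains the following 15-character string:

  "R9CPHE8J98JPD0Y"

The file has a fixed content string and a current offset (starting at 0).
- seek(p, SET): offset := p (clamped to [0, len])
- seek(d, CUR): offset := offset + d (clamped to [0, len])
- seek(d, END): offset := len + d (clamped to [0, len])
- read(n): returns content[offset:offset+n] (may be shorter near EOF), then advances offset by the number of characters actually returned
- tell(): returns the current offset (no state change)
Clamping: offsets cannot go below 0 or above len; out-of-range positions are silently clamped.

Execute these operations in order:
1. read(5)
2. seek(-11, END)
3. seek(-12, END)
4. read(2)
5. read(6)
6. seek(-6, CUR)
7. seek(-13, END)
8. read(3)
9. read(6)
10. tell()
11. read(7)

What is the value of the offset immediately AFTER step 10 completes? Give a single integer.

Answer: 11

Derivation:
After 1 (read(5)): returned 'R9CPH', offset=5
After 2 (seek(-11, END)): offset=4
After 3 (seek(-12, END)): offset=3
After 4 (read(2)): returned 'PH', offset=5
After 5 (read(6)): returned 'E8J98J', offset=11
After 6 (seek(-6, CUR)): offset=5
After 7 (seek(-13, END)): offset=2
After 8 (read(3)): returned 'CPH', offset=5
After 9 (read(6)): returned 'E8J98J', offset=11
After 10 (tell()): offset=11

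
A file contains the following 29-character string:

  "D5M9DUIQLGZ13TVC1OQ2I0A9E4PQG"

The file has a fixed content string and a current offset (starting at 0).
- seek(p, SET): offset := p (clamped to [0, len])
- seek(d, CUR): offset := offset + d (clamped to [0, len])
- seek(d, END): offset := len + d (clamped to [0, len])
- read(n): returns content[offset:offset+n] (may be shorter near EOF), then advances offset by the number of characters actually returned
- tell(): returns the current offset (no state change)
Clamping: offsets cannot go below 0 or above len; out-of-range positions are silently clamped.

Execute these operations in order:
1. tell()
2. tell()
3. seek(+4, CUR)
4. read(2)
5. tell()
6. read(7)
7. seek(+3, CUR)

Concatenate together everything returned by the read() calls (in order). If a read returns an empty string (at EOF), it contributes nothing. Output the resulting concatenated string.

Answer: DUIQLGZ13

Derivation:
After 1 (tell()): offset=0
After 2 (tell()): offset=0
After 3 (seek(+4, CUR)): offset=4
After 4 (read(2)): returned 'DU', offset=6
After 5 (tell()): offset=6
After 6 (read(7)): returned 'IQLGZ13', offset=13
After 7 (seek(+3, CUR)): offset=16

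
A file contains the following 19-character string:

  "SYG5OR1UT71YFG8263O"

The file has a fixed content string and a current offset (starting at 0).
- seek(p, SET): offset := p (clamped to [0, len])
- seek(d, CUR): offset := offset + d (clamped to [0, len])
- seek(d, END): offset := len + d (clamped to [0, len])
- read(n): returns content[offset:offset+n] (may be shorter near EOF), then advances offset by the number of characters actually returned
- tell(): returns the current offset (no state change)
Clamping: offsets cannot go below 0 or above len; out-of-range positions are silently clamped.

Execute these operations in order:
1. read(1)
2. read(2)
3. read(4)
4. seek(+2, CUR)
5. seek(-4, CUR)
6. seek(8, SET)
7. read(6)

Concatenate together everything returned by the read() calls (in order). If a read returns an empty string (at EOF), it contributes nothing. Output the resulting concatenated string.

After 1 (read(1)): returned 'S', offset=1
After 2 (read(2)): returned 'YG', offset=3
After 3 (read(4)): returned '5OR1', offset=7
After 4 (seek(+2, CUR)): offset=9
After 5 (seek(-4, CUR)): offset=5
After 6 (seek(8, SET)): offset=8
After 7 (read(6)): returned 'T71YFG', offset=14

Answer: SYG5OR1T71YFG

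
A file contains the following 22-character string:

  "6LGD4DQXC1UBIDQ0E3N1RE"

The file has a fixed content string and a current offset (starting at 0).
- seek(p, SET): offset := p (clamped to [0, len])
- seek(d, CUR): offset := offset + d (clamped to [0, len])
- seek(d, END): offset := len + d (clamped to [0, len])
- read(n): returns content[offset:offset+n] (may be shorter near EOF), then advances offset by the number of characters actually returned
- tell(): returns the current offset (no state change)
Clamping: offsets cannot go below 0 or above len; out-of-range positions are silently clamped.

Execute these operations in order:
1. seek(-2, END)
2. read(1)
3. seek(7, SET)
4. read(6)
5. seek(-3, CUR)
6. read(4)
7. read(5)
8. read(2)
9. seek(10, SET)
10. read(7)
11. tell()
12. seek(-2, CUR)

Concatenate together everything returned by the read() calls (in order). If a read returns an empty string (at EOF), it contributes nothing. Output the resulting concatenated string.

Answer: RXC1UBIUBIDQ0E3N1RUBIDQ0E

Derivation:
After 1 (seek(-2, END)): offset=20
After 2 (read(1)): returned 'R', offset=21
After 3 (seek(7, SET)): offset=7
After 4 (read(6)): returned 'XC1UBI', offset=13
After 5 (seek(-3, CUR)): offset=10
After 6 (read(4)): returned 'UBID', offset=14
After 7 (read(5)): returned 'Q0E3N', offset=19
After 8 (read(2)): returned '1R', offset=21
After 9 (seek(10, SET)): offset=10
After 10 (read(7)): returned 'UBIDQ0E', offset=17
After 11 (tell()): offset=17
After 12 (seek(-2, CUR)): offset=15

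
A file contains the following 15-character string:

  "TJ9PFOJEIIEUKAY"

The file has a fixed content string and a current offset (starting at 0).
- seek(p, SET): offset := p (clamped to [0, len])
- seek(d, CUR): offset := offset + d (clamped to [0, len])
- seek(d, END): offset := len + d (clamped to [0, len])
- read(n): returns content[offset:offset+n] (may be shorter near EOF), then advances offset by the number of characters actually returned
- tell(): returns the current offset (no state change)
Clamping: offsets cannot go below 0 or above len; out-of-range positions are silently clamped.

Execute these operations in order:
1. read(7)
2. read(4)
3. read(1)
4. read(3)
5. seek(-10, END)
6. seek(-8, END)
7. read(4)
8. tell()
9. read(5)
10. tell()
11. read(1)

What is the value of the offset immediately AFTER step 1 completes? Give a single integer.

Answer: 7

Derivation:
After 1 (read(7)): returned 'TJ9PFOJ', offset=7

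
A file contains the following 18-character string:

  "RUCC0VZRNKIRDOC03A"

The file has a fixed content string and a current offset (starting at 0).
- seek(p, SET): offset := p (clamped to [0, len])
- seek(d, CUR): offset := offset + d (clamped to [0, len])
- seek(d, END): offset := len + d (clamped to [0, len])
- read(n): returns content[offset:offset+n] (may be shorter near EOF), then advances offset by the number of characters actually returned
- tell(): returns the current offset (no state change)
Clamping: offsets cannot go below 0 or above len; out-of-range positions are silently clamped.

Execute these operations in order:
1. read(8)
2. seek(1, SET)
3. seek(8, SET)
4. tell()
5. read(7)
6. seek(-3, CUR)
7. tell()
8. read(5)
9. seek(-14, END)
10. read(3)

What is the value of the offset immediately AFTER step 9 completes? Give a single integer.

After 1 (read(8)): returned 'RUCC0VZR', offset=8
After 2 (seek(1, SET)): offset=1
After 3 (seek(8, SET)): offset=8
After 4 (tell()): offset=8
After 5 (read(7)): returned 'NKIRDOC', offset=15
After 6 (seek(-3, CUR)): offset=12
After 7 (tell()): offset=12
After 8 (read(5)): returned 'DOC03', offset=17
After 9 (seek(-14, END)): offset=4

Answer: 4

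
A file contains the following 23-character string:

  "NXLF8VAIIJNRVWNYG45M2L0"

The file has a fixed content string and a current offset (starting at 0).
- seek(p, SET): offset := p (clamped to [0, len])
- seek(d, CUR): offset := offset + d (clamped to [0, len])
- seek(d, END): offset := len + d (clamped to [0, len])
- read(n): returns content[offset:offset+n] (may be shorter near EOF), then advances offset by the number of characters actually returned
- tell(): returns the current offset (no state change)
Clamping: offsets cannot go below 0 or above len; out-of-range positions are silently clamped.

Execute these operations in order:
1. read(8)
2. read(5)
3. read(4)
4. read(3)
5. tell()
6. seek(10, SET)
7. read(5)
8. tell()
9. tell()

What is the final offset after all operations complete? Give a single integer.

Answer: 15

Derivation:
After 1 (read(8)): returned 'NXLF8VAI', offset=8
After 2 (read(5)): returned 'IJNRV', offset=13
After 3 (read(4)): returned 'WNYG', offset=17
After 4 (read(3)): returned '45M', offset=20
After 5 (tell()): offset=20
After 6 (seek(10, SET)): offset=10
After 7 (read(5)): returned 'NRVWN', offset=15
After 8 (tell()): offset=15
After 9 (tell()): offset=15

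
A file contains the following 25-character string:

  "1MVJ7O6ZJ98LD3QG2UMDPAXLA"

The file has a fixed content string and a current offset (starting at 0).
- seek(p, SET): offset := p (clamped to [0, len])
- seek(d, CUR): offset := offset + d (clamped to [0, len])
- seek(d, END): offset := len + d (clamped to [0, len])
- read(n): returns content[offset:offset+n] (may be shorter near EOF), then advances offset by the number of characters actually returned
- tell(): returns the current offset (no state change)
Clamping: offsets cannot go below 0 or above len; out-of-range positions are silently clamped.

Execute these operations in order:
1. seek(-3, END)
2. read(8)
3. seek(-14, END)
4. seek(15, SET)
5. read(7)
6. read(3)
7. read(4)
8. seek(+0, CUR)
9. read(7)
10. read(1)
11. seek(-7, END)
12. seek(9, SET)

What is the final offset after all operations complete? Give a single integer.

After 1 (seek(-3, END)): offset=22
After 2 (read(8)): returned 'XLA', offset=25
After 3 (seek(-14, END)): offset=11
After 4 (seek(15, SET)): offset=15
After 5 (read(7)): returned 'G2UMDPA', offset=22
After 6 (read(3)): returned 'XLA', offset=25
After 7 (read(4)): returned '', offset=25
After 8 (seek(+0, CUR)): offset=25
After 9 (read(7)): returned '', offset=25
After 10 (read(1)): returned '', offset=25
After 11 (seek(-7, END)): offset=18
After 12 (seek(9, SET)): offset=9

Answer: 9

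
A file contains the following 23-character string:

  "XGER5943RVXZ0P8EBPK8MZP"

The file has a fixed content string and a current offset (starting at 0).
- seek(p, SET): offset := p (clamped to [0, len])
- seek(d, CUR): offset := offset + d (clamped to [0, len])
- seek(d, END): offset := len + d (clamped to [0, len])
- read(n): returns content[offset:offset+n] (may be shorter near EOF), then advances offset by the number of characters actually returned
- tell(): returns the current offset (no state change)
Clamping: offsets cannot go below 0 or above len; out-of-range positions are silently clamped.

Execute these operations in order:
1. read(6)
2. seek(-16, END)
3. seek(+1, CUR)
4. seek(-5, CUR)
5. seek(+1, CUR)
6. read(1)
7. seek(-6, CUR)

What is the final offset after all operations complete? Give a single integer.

After 1 (read(6)): returned 'XGER59', offset=6
After 2 (seek(-16, END)): offset=7
After 3 (seek(+1, CUR)): offset=8
After 4 (seek(-5, CUR)): offset=3
After 5 (seek(+1, CUR)): offset=4
After 6 (read(1)): returned '5', offset=5
After 7 (seek(-6, CUR)): offset=0

Answer: 0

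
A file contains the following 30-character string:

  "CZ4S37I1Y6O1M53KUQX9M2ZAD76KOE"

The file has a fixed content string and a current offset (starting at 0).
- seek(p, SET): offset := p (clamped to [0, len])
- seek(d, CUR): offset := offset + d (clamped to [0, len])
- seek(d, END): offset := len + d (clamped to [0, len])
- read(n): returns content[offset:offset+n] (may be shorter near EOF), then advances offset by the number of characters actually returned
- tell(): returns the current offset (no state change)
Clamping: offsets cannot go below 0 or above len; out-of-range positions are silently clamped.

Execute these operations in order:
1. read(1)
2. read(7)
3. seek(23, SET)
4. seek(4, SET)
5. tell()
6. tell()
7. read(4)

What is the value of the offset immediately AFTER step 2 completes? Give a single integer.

Answer: 8

Derivation:
After 1 (read(1)): returned 'C', offset=1
After 2 (read(7)): returned 'Z4S37I1', offset=8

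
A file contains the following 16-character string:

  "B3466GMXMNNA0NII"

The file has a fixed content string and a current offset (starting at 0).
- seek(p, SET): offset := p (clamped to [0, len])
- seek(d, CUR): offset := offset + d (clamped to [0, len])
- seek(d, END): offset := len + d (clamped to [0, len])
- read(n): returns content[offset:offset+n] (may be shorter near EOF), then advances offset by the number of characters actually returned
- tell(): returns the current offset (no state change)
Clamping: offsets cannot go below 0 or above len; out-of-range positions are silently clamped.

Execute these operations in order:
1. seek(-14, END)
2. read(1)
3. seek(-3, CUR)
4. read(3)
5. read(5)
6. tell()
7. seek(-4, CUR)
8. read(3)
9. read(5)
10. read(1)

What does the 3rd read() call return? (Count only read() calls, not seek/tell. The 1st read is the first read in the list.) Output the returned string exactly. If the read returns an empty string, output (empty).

After 1 (seek(-14, END)): offset=2
After 2 (read(1)): returned '4', offset=3
After 3 (seek(-3, CUR)): offset=0
After 4 (read(3)): returned 'B34', offset=3
After 5 (read(5)): returned '66GMX', offset=8
After 6 (tell()): offset=8
After 7 (seek(-4, CUR)): offset=4
After 8 (read(3)): returned '6GM', offset=7
After 9 (read(5)): returned 'XMNNA', offset=12
After 10 (read(1)): returned '0', offset=13

Answer: 66GMX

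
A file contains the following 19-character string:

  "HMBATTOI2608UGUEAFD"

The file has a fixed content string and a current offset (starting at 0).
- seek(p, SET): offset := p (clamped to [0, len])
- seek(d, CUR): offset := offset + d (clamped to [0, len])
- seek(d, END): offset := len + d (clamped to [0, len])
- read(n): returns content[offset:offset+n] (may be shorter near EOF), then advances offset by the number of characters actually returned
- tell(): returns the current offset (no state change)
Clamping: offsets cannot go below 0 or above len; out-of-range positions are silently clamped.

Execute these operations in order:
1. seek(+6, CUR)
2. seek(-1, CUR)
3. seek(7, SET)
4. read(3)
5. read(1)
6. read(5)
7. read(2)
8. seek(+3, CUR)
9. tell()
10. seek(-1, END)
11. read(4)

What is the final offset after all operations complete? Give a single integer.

Answer: 19

Derivation:
After 1 (seek(+6, CUR)): offset=6
After 2 (seek(-1, CUR)): offset=5
After 3 (seek(7, SET)): offset=7
After 4 (read(3)): returned 'I26', offset=10
After 5 (read(1)): returned '0', offset=11
After 6 (read(5)): returned '8UGUE', offset=16
After 7 (read(2)): returned 'AF', offset=18
After 8 (seek(+3, CUR)): offset=19
After 9 (tell()): offset=19
After 10 (seek(-1, END)): offset=18
After 11 (read(4)): returned 'D', offset=19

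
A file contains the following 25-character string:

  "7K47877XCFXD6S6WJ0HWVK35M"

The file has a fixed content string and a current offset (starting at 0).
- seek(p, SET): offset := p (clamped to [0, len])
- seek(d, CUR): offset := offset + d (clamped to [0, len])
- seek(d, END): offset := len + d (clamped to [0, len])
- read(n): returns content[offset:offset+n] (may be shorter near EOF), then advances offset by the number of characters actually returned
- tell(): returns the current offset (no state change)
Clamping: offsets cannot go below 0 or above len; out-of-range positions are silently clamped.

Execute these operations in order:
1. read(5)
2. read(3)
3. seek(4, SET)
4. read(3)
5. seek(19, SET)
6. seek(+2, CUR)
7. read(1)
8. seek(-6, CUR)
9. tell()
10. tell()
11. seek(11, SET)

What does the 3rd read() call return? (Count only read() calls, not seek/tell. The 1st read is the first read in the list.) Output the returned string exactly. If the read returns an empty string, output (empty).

Answer: 877

Derivation:
After 1 (read(5)): returned '7K478', offset=5
After 2 (read(3)): returned '77X', offset=8
After 3 (seek(4, SET)): offset=4
After 4 (read(3)): returned '877', offset=7
After 5 (seek(19, SET)): offset=19
After 6 (seek(+2, CUR)): offset=21
After 7 (read(1)): returned 'K', offset=22
After 8 (seek(-6, CUR)): offset=16
After 9 (tell()): offset=16
After 10 (tell()): offset=16
After 11 (seek(11, SET)): offset=11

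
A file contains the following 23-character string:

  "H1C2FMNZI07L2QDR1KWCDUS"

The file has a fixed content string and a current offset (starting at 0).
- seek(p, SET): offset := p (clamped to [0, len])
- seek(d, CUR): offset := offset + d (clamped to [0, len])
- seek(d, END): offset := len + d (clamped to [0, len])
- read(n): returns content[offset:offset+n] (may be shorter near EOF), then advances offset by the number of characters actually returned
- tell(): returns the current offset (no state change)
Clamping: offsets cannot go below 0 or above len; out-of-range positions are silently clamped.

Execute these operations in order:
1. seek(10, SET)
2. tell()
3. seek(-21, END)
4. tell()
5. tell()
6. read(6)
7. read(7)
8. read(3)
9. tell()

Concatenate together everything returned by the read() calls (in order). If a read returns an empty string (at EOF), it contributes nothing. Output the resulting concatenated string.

After 1 (seek(10, SET)): offset=10
After 2 (tell()): offset=10
After 3 (seek(-21, END)): offset=2
After 4 (tell()): offset=2
After 5 (tell()): offset=2
After 6 (read(6)): returned 'C2FMNZ', offset=8
After 7 (read(7)): returned 'I07L2QD', offset=15
After 8 (read(3)): returned 'R1K', offset=18
After 9 (tell()): offset=18

Answer: C2FMNZI07L2QDR1K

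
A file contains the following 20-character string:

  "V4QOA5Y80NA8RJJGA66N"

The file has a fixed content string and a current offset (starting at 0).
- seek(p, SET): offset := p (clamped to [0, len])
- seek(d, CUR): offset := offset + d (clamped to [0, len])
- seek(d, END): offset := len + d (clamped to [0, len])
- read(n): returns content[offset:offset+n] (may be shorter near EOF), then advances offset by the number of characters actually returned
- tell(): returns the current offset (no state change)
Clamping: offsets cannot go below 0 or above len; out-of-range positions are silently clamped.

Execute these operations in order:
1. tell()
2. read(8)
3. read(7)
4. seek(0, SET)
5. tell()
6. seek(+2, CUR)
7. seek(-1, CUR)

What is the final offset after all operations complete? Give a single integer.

After 1 (tell()): offset=0
After 2 (read(8)): returned 'V4QOA5Y8', offset=8
After 3 (read(7)): returned '0NA8RJJ', offset=15
After 4 (seek(0, SET)): offset=0
After 5 (tell()): offset=0
After 6 (seek(+2, CUR)): offset=2
After 7 (seek(-1, CUR)): offset=1

Answer: 1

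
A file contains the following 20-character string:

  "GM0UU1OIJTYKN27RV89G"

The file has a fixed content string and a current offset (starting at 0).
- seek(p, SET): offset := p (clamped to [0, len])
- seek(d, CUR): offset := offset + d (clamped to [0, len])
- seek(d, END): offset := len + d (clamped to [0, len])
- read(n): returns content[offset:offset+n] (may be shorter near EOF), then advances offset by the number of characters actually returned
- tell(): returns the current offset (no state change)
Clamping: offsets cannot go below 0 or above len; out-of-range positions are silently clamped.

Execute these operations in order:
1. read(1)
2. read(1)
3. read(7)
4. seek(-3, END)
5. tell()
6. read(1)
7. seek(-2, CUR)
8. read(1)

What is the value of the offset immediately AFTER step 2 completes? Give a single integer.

After 1 (read(1)): returned 'G', offset=1
After 2 (read(1)): returned 'M', offset=2

Answer: 2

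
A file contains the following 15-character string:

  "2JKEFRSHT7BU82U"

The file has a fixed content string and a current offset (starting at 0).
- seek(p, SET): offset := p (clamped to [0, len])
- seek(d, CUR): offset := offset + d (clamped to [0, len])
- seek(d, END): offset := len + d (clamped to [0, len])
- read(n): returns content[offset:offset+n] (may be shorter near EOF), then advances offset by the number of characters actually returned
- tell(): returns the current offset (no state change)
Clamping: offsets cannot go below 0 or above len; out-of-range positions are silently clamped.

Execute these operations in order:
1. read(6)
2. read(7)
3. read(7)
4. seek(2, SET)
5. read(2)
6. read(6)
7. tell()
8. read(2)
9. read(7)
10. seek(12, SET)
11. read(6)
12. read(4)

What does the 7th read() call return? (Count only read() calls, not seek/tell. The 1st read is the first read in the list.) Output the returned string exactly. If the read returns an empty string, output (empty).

Answer: 82U

Derivation:
After 1 (read(6)): returned '2JKEFR', offset=6
After 2 (read(7)): returned 'SHT7BU8', offset=13
After 3 (read(7)): returned '2U', offset=15
After 4 (seek(2, SET)): offset=2
After 5 (read(2)): returned 'KE', offset=4
After 6 (read(6)): returned 'FRSHT7', offset=10
After 7 (tell()): offset=10
After 8 (read(2)): returned 'BU', offset=12
After 9 (read(7)): returned '82U', offset=15
After 10 (seek(12, SET)): offset=12
After 11 (read(6)): returned '82U', offset=15
After 12 (read(4)): returned '', offset=15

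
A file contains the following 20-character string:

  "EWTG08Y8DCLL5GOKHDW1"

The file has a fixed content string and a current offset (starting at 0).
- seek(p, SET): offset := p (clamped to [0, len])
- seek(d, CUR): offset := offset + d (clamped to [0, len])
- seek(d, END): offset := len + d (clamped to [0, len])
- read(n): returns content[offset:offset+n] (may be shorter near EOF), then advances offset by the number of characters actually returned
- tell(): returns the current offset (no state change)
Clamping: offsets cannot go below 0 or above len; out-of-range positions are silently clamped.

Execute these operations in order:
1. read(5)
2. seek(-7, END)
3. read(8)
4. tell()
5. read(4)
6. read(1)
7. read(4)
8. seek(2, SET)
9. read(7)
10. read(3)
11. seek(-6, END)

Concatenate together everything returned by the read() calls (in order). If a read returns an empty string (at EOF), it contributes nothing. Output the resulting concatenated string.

After 1 (read(5)): returned 'EWTG0', offset=5
After 2 (seek(-7, END)): offset=13
After 3 (read(8)): returned 'GOKHDW1', offset=20
After 4 (tell()): offset=20
After 5 (read(4)): returned '', offset=20
After 6 (read(1)): returned '', offset=20
After 7 (read(4)): returned '', offset=20
After 8 (seek(2, SET)): offset=2
After 9 (read(7)): returned 'TG08Y8D', offset=9
After 10 (read(3)): returned 'CLL', offset=12
After 11 (seek(-6, END)): offset=14

Answer: EWTG0GOKHDW1TG08Y8DCLL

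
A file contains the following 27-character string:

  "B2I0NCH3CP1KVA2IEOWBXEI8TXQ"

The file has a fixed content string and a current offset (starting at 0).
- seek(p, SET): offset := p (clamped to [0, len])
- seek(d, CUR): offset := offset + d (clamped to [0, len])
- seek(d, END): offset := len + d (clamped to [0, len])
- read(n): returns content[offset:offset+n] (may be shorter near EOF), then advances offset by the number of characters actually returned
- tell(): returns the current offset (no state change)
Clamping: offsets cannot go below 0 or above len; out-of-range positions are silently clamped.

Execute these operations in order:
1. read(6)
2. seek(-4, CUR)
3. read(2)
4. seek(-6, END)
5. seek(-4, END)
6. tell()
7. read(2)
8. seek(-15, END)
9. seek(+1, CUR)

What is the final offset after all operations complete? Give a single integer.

Answer: 13

Derivation:
After 1 (read(6)): returned 'B2I0NC', offset=6
After 2 (seek(-4, CUR)): offset=2
After 3 (read(2)): returned 'I0', offset=4
After 4 (seek(-6, END)): offset=21
After 5 (seek(-4, END)): offset=23
After 6 (tell()): offset=23
After 7 (read(2)): returned '8T', offset=25
After 8 (seek(-15, END)): offset=12
After 9 (seek(+1, CUR)): offset=13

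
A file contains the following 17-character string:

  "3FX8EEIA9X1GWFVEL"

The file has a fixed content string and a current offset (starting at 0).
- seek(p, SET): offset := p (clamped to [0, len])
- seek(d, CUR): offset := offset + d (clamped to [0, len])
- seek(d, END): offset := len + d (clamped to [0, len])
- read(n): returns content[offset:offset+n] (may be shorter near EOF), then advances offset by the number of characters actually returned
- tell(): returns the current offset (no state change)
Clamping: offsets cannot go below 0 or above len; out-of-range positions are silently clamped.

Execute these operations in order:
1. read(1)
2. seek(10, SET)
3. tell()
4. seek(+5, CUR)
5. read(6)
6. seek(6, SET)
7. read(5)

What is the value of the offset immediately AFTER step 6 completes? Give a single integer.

After 1 (read(1)): returned '3', offset=1
After 2 (seek(10, SET)): offset=10
After 3 (tell()): offset=10
After 4 (seek(+5, CUR)): offset=15
After 5 (read(6)): returned 'EL', offset=17
After 6 (seek(6, SET)): offset=6

Answer: 6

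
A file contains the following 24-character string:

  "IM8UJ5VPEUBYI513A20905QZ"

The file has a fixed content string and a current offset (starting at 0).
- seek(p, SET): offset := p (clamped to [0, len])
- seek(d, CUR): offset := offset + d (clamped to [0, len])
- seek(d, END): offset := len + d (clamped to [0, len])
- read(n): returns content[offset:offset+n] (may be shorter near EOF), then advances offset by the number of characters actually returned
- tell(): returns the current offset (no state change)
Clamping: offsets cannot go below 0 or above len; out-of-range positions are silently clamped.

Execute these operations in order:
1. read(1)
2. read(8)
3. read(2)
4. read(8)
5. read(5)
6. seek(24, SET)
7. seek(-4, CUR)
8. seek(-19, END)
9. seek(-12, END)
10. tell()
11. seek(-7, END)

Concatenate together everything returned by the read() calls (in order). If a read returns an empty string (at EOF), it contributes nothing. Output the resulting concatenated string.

After 1 (read(1)): returned 'I', offset=1
After 2 (read(8)): returned 'M8UJ5VPE', offset=9
After 3 (read(2)): returned 'UB', offset=11
After 4 (read(8)): returned 'YI513A20', offset=19
After 5 (read(5)): returned '905QZ', offset=24
After 6 (seek(24, SET)): offset=24
After 7 (seek(-4, CUR)): offset=20
After 8 (seek(-19, END)): offset=5
After 9 (seek(-12, END)): offset=12
After 10 (tell()): offset=12
After 11 (seek(-7, END)): offset=17

Answer: IM8UJ5VPEUBYI513A20905QZ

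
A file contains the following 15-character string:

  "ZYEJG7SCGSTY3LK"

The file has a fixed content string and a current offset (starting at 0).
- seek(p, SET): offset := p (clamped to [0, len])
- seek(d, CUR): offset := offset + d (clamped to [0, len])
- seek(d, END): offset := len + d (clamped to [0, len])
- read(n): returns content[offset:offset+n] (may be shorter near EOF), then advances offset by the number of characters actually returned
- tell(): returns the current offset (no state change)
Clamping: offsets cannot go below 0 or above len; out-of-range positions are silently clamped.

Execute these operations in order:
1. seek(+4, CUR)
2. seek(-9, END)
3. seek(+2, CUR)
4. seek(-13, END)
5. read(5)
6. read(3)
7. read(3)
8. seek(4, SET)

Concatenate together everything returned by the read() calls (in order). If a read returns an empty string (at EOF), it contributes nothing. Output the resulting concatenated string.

Answer: EJG7SCGSTY3

Derivation:
After 1 (seek(+4, CUR)): offset=4
After 2 (seek(-9, END)): offset=6
After 3 (seek(+2, CUR)): offset=8
After 4 (seek(-13, END)): offset=2
After 5 (read(5)): returned 'EJG7S', offset=7
After 6 (read(3)): returned 'CGS', offset=10
After 7 (read(3)): returned 'TY3', offset=13
After 8 (seek(4, SET)): offset=4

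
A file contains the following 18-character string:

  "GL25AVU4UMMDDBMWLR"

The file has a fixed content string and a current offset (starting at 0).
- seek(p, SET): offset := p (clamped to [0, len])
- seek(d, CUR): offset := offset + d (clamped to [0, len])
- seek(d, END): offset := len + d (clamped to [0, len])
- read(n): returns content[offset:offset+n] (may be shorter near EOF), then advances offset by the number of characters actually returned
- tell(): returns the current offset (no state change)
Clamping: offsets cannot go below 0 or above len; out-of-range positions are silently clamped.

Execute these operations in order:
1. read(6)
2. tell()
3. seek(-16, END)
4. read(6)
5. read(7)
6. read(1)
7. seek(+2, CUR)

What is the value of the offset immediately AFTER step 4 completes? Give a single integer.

Answer: 8

Derivation:
After 1 (read(6)): returned 'GL25AV', offset=6
After 2 (tell()): offset=6
After 3 (seek(-16, END)): offset=2
After 4 (read(6)): returned '25AVU4', offset=8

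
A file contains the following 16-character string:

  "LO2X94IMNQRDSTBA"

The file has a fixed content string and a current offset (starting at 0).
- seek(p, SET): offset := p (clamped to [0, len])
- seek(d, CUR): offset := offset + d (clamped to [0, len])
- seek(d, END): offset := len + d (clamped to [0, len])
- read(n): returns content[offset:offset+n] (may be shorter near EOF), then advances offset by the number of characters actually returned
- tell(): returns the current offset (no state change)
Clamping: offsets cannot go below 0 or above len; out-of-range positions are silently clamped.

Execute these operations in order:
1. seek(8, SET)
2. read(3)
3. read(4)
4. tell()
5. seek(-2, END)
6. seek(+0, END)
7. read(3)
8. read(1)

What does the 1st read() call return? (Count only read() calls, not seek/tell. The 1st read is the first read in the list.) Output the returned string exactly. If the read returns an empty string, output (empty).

Answer: NQR

Derivation:
After 1 (seek(8, SET)): offset=8
After 2 (read(3)): returned 'NQR', offset=11
After 3 (read(4)): returned 'DSTB', offset=15
After 4 (tell()): offset=15
After 5 (seek(-2, END)): offset=14
After 6 (seek(+0, END)): offset=16
After 7 (read(3)): returned '', offset=16
After 8 (read(1)): returned '', offset=16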